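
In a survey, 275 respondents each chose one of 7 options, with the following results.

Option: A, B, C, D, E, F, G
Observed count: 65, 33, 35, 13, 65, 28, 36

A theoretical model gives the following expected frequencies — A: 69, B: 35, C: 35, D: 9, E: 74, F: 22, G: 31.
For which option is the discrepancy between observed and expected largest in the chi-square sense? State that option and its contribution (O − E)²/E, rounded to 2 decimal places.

cat         O        E   (O−E)²/E
A          65       69      0.232
B          33       35      0.114
C          35       35      0.000
D          13        9      1.778
E          65       74      1.095
F          28       22      1.636
G          36       31      0.806
The largest term is for D: 1.78.

D, 1.78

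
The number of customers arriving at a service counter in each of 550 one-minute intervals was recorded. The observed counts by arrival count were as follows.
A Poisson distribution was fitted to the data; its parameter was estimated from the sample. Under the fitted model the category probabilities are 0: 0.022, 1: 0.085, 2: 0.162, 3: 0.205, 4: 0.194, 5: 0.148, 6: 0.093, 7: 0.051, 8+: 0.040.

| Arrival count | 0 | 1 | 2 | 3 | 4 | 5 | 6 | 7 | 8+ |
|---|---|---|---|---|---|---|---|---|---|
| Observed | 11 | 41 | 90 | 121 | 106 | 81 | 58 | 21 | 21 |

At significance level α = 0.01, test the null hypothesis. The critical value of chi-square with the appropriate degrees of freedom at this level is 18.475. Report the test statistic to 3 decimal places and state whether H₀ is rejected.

4.161; do not reject

Expected counts E_i = n·p_i: 550×0.022 = 12.1, 550×0.085 = 46.75, 550×0.162 = 89.1, 550×0.205 = 112.75, 550×0.194 = 106.7, 550×0.148 = 81.4, 550×0.093 = 51.15, 550×0.051 = 28.05, 550×0.040 = 22.
χ² = (11−12.1)²/12.1 + (41−46.75)²/46.75 + (90−89.1)²/89.1 + (121−112.75)²/112.75 + (106−106.7)²/106.7 + (81−81.4)²/81.4 + (58−51.15)²/51.15 + (21−28.05)²/28.05 + (21−22)²/22
   = 0.1000 + 0.7072 + 0.0091 + 0.6037 + 0.0046 + 0.0020 + 0.9174 + 1.7719 + 0.0455
Sum = 4.161
df = 7. Since 4.161 < 18.475, we do not reject H₀.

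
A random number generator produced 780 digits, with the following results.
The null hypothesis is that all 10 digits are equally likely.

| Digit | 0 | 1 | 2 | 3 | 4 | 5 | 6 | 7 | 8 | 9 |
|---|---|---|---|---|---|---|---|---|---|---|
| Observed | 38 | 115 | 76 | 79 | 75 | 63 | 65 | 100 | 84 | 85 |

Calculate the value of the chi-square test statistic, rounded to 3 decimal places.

50.590

Expected count for each of the 10 categories: 780/10 = 78.
0: (38 − 78)²/78 = 1600/78 = 20.5128
1: (115 − 78)²/78 = 1369/78 = 17.5513
2: (76 − 78)²/78 = 4/78 = 0.0513
3: (79 − 78)²/78 = 1/78 = 0.0128
4: (75 − 78)²/78 = 9/78 = 0.1154
5: (63 − 78)²/78 = 225/78 = 2.8846
6: (65 − 78)²/78 = 169/78 = 2.1667
7: (100 − 78)²/78 = 484/78 = 6.2051
8: (84 − 78)²/78 = 36/78 = 0.4615
9: (85 − 78)²/78 = 49/78 = 0.6282
Sum = 50.590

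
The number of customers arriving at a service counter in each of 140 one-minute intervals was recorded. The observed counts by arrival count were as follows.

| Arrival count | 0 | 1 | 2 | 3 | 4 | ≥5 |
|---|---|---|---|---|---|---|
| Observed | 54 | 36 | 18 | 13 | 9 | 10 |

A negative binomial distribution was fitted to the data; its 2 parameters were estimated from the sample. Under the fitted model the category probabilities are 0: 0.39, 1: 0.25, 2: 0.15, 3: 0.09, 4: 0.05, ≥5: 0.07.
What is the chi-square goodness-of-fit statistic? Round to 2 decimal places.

Expected counts E_i = n·p_i: 140×0.39 = 54.6, 140×0.25 = 35, 140×0.15 = 21, 140×0.09 = 12.6, 140×0.05 = 7, 140×0.07 = 9.8.
0: (54 − 54.6)²/54.6 = 0.36/54.6 = 0.007
1: (36 − 35)²/35 = 1/35 = 0.029
2: (18 − 21)²/21 = 9/21 = 0.429
3: (13 − 12.6)²/12.6 = 0.16/12.6 = 0.013
4: (9 − 7)²/7 = 4/7 = 0.571
≥5: (10 − 9.8)²/9.8 = 0.04/9.8 = 0.004
Sum = 1.05

1.05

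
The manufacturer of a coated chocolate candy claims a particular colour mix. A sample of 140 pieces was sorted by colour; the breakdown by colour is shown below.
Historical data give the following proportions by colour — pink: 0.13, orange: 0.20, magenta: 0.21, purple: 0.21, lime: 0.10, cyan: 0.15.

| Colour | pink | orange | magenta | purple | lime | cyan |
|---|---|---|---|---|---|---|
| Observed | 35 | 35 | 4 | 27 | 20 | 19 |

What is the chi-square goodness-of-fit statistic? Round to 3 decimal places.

42.160

Expected counts E_i = n·p_i: 140×0.13 = 18.2, 140×0.20 = 28, 140×0.21 = 29.4, 140×0.21 = 29.4, 140×0.10 = 14, 140×0.15 = 21.
cat          O        E   (O−E)²/E
pink        35     18.2    15.5077
orange      35       28     1.7500
magenta      4     29.4    21.9442
purple      27     29.4     0.1959
lime        20       14     2.5714
cyan        19       21     0.1905
Sum = 42.160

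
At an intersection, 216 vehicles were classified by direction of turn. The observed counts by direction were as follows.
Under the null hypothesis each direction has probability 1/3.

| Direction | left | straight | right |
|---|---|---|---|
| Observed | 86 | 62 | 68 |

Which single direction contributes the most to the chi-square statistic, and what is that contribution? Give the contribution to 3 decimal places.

Expected count for each of the 3 categories: 216/3 = 72.
left: (86 − 72)²/72 = 196/72 = 2.7222
straight: (62 − 72)²/72 = 100/72 = 1.3889
right: (68 − 72)²/72 = 16/72 = 0.2222
The largest term is for left: 2.722.

left, 2.722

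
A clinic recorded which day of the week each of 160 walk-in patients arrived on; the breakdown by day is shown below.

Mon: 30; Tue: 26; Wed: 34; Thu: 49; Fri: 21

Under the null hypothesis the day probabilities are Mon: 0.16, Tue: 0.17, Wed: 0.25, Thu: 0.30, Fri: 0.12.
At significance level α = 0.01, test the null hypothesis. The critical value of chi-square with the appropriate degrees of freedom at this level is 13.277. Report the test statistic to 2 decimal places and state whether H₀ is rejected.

Expected counts E_i = n·p_i: 160×0.16 = 25.6, 160×0.17 = 27.2, 160×0.25 = 40, 160×0.30 = 48, 160×0.12 = 19.2.
cat         O        E   (O−E)²/E
Mon        30     25.6      0.756
Tue        26     27.2      0.053
Wed        34       40      0.900
Thu        49       48      0.021
Fri        21     19.2      0.169
Sum = 1.90
df = 4. Since 1.90 < 13.277, we do not reject H₀.

1.90; do not reject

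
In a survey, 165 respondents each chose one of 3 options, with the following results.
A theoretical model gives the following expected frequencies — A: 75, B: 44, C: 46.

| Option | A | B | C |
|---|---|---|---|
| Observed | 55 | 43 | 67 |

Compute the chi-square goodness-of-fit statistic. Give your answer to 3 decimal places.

14.943

χ² = (55−75)²/75 + (43−44)²/44 + (67−46)²/46
   = 5.3333 + 0.0227 + 9.5870
Sum = 14.943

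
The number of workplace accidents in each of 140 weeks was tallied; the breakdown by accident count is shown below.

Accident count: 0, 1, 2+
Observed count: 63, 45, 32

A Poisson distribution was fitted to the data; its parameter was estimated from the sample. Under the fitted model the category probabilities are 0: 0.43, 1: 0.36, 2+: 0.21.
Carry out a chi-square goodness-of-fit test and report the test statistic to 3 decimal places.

0.939

Expected counts E_i = n·p_i: 140×0.43 = 60.2, 140×0.36 = 50.4, 140×0.21 = 29.4.
0: (63 − 60.2)²/60.2 = 7.84/60.2 = 0.1302
1: (45 − 50.4)²/50.4 = 29.16/50.4 = 0.5786
2+: (32 − 29.4)²/29.4 = 6.76/29.4 = 0.2299
Sum = 0.939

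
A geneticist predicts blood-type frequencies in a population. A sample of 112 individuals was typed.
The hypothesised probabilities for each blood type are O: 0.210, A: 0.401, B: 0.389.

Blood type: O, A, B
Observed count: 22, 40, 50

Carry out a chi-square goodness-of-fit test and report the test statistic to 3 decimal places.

1.585

Expected counts E_i = n·p_i: 112×0.210 = 23.52, 112×0.401 = 44.912, 112×0.389 = 43.568.
cat         O        E   (O−E)²/E
O          22    23.52     0.0982
A          40   44.912     0.5372
B          50   43.568     0.9496
Sum = 1.585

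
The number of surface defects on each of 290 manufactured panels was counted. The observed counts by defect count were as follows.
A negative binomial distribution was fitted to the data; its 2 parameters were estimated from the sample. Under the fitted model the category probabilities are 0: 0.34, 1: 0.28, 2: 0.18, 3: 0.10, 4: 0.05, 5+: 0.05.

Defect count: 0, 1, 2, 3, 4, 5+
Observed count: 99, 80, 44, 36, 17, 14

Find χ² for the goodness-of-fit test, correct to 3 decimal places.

3.445

Expected counts E_i = n·p_i: 290×0.34 = 98.6, 290×0.28 = 81.2, 290×0.18 = 52.2, 290×0.10 = 29, 290×0.05 = 14.5, 290×0.05 = 14.5.
cat         O        E   (O−E)²/E
0          99     98.6     0.0016
1          80     81.2     0.0177
2          44     52.2     1.2881
3          36       29     1.6897
4          17     14.5     0.4310
5+         14     14.5     0.0172
Sum = 3.445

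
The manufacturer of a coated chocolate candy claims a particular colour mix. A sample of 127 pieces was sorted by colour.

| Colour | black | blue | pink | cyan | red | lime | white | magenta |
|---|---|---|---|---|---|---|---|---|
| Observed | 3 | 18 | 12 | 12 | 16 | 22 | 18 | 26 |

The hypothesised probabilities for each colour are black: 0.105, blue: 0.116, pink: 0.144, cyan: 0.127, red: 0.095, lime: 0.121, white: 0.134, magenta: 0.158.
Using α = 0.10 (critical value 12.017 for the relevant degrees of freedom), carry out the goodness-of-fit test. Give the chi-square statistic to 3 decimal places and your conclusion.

Expected counts E_i = n·p_i: 127×0.105 = 13.335, 127×0.116 = 14.732, 127×0.144 = 18.288, 127×0.127 = 16.129, 127×0.095 = 12.065, 127×0.121 = 15.367, 127×0.134 = 17.018, 127×0.158 = 20.066.
χ² = (3−13.335)²/13.335 + (18−14.732)²/14.732 + (12−18.288)²/18.288 + (12−16.129)²/16.129 + (16−12.065)²/12.065 + (22−15.367)²/15.367 + (18−17.018)²/17.018 + (26−20.066)²/20.066
   = 8.0099 + 0.7249 + 2.1620 + 1.0570 + 1.2834 + 2.8631 + 0.0567 + 1.7548
Sum = 17.912
df = 7. Since 17.912 > 12.017, we reject H₀.

17.912; reject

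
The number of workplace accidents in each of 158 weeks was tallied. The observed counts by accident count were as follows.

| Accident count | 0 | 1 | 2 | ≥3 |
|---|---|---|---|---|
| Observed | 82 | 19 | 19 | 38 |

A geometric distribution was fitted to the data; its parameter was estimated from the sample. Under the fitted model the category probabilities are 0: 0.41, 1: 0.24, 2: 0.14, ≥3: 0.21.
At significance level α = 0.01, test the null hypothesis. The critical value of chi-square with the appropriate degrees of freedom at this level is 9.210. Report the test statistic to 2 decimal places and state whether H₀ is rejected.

15.16; reject

Expected counts E_i = n·p_i: 158×0.41 = 64.78, 158×0.24 = 37.92, 158×0.14 = 22.12, 158×0.21 = 33.18.
cat         O        E   (O−E)²/E
0          82    64.78      4.577
1          19    37.92      9.440
2          19    22.12      0.440
≥3         38    33.18      0.700
Sum = 15.16
df = 2. Since 15.16 > 9.210, we reject H₀.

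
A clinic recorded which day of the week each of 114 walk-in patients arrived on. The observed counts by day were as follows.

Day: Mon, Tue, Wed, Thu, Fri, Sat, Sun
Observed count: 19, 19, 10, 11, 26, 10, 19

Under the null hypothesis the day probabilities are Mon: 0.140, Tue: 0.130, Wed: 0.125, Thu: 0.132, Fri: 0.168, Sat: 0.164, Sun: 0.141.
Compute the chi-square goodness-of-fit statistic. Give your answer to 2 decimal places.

11.14

Expected counts E_i = n·p_i: 114×0.140 = 15.96, 114×0.130 = 14.82, 114×0.125 = 14.25, 114×0.132 = 15.048, 114×0.168 = 19.152, 114×0.164 = 18.696, 114×0.141 = 16.074.
χ² = (19−15.96)²/15.96 + (19−14.82)²/14.82 + (10−14.25)²/14.25 + (11−15.048)²/15.048 + (26−19.152)²/19.152 + (10−18.696)²/18.696 + (19−16.074)²/16.074
   = 0.579 + 1.179 + 1.268 + 1.089 + 2.449 + 4.045 + 0.533
Sum = 11.14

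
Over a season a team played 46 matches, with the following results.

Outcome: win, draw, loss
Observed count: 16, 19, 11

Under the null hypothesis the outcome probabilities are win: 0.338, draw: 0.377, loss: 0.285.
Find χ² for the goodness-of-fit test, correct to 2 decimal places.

Expected counts E_i = n·p_i: 46×0.338 = 15.548, 46×0.377 = 17.342, 46×0.285 = 13.11.
win: (16 − 15.548)²/15.548 = 0.204304/15.548 = 0.013
draw: (19 − 17.342)²/17.342 = 2.748964/17.342 = 0.159
loss: (11 − 13.11)²/13.11 = 4.4521/13.11 = 0.340
Sum = 0.51

0.51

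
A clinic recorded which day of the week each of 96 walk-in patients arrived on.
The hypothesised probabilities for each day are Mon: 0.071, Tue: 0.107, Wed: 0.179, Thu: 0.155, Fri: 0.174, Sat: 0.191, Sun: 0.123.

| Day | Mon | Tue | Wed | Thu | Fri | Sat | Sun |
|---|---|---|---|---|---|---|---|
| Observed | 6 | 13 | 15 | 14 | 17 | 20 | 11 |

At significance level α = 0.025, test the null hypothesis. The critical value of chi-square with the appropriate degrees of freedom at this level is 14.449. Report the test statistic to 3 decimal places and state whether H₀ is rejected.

Expected counts E_i = n·p_i: 96×0.071 = 6.816, 96×0.107 = 10.272, 96×0.179 = 17.184, 96×0.155 = 14.88, 96×0.174 = 16.704, 96×0.191 = 18.336, 96×0.123 = 11.808.
Mon: (6 − 6.816)²/6.816 = 0.665856/6.816 = 0.0977
Tue: (13 − 10.272)²/10.272 = 7.441984/10.272 = 0.7245
Wed: (15 − 17.184)²/17.184 = 4.769856/17.184 = 0.2776
Thu: (14 − 14.88)²/14.88 = 0.7744/14.88 = 0.0520
Fri: (17 − 16.704)²/16.704 = 0.087616/16.704 = 0.0052
Sat: (20 − 18.336)²/18.336 = 2.768896/18.336 = 0.1510
Sun: (11 − 11.808)²/11.808 = 0.652864/11.808 = 0.0553
Sum = 1.363
df = 6. Since 1.363 < 14.449, we do not reject H₀.

1.363; do not reject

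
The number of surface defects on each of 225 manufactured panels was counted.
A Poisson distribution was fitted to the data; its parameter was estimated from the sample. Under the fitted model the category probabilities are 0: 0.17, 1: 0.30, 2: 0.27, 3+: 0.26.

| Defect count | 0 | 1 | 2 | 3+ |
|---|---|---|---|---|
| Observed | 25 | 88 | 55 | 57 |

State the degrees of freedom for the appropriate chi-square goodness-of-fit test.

There are k = 4 categories and 1 parameter estimated from the data, so df = 4 − 1 − 1 = 2.

2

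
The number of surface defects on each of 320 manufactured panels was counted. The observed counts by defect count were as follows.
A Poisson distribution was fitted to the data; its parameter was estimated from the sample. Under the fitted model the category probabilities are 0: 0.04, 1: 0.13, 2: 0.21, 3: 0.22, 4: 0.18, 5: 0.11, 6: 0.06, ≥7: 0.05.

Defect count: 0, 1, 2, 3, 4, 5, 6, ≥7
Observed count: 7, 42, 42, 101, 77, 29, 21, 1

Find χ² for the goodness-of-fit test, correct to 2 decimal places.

Expected counts E_i = n·p_i: 320×0.04 = 12.8, 320×0.13 = 41.6, 320×0.21 = 67.2, 320×0.22 = 70.4, 320×0.18 = 57.6, 320×0.11 = 35.2, 320×0.06 = 19.2, 320×0.05 = 16.
cat         O        E   (O−E)²/E
0           7     12.8      2.628
1          42     41.6      0.004
2          42     67.2      9.450
3         101     70.4     13.301
4          77     57.6      6.534
5          29     35.2      1.092
6          21     19.2      0.169
≥7          1       16     14.063
Sum = 47.24

47.24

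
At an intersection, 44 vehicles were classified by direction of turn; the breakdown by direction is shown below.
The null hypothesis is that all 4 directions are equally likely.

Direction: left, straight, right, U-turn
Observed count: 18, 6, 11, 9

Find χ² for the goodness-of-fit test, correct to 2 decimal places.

7.09

Under H₀ each category has probability 1/4, so each expected count is 44/4 = 11.
cat           O        E   (O−E)²/E
left         18       11      4.455
straight      6       11      2.273
right        11       11      0.000
U-turn        9       11      0.364
Sum = 7.09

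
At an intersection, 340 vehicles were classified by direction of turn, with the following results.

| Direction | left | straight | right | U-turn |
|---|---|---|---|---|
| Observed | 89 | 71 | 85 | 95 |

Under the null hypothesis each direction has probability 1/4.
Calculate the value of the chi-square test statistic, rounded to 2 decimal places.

3.67

Expected count for each of the 4 categories: 340/4 = 85.
left: (89 − 85)²/85 = 16/85 = 0.188
straight: (71 − 85)²/85 = 196/85 = 2.306
right: (85 − 85)²/85 = 0/85 = 0.000
U-turn: (95 − 85)²/85 = 100/85 = 1.176
Sum = 3.67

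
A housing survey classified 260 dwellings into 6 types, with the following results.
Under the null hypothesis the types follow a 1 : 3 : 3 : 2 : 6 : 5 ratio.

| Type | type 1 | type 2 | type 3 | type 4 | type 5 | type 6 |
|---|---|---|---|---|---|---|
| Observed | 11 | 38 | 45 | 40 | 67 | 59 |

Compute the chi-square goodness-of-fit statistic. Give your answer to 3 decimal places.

Ratio total = 20. Expected counts: 260×1/20 = 13, 260×3/20 = 39, 260×3/20 = 39, 260×2/20 = 26, 260×6/20 = 78, 260×5/20 = 65.
χ² = (11−13)²/13 + (38−39)²/39 + (45−39)²/39 + (40−26)²/26 + (67−78)²/78 + (59−65)²/65
   = 0.3077 + 0.0256 + 0.9231 + 7.5385 + 1.5513 + 0.5538
Sum = 10.900

10.900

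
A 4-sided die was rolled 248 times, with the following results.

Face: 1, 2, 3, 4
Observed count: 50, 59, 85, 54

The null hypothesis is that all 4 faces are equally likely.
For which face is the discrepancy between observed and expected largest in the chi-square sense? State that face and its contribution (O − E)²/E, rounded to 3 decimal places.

Expected count for each of the 4 categories: 248/4 = 62.
1: (50 − 62)²/62 = 144/62 = 2.3226
2: (59 − 62)²/62 = 9/62 = 0.1452
3: (85 − 62)²/62 = 529/62 = 8.5323
4: (54 − 62)²/62 = 64/62 = 1.0323
The largest term is for 3: 8.532.

3, 8.532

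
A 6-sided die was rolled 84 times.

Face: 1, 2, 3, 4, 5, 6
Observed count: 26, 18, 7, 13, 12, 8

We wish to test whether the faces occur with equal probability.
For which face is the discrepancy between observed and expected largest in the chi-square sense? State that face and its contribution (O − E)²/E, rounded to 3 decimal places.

1, 10.286

Under H₀ each category has probability 1/6, so each expected count is 84/6 = 14.
1: (26 − 14)²/14 = 144/14 = 10.2857
2: (18 − 14)²/14 = 16/14 = 1.1429
3: (7 − 14)²/14 = 49/14 = 3.5000
4: (13 − 14)²/14 = 1/14 = 0.0714
5: (12 − 14)²/14 = 4/14 = 0.2857
6: (8 − 14)²/14 = 36/14 = 2.5714
The largest term is for 1: 10.286.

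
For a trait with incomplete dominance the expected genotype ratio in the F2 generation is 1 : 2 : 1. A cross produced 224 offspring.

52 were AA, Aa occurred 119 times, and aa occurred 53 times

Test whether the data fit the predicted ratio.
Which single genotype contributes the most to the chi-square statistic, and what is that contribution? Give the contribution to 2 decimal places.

Ratio total = 4. Expected counts: 224×1/4 = 56, 224×2/4 = 112, 224×1/4 = 56.
cat         O        E   (O−E)²/E
AA         52       56      0.286
Aa        119      112      0.438
aa         53       56      0.161
The largest term is for Aa: 0.44.

Aa, 0.44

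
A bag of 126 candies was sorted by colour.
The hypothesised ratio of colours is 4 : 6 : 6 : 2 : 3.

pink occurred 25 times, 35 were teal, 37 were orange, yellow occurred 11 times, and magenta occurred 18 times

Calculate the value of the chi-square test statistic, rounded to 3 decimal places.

Ratio total = 21. Expected counts: 126×4/21 = 24, 126×6/21 = 36, 126×6/21 = 36, 126×2/21 = 12, 126×3/21 = 18.
cat          O        E   (O−E)²/E
pink        25       24     0.0417
teal        35       36     0.0278
orange      37       36     0.0278
yellow      11       12     0.0833
magenta     18       18     0.0000
Sum = 0.181

0.181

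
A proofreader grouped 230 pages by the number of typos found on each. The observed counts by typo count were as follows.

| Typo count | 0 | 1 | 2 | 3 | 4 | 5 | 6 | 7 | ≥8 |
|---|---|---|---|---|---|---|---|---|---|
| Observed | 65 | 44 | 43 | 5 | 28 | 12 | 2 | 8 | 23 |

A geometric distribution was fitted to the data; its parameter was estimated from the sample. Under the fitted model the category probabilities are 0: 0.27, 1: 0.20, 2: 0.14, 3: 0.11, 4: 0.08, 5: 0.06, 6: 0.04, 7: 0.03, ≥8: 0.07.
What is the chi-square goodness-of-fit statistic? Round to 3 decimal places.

34.144

Expected counts E_i = n·p_i: 230×0.27 = 62.1, 230×0.20 = 46, 230×0.14 = 32.2, 230×0.11 = 25.3, 230×0.08 = 18.4, 230×0.06 = 13.8, 230×0.04 = 9.2, 230×0.03 = 6.9, 230×0.07 = 16.1.
χ² = (65−62.1)²/62.1 + (44−46)²/46 + (43−32.2)²/32.2 + (5−25.3)²/25.3 + (28−18.4)²/18.4 + (12−13.8)²/13.8 + (2−9.2)²/9.2 + (8−6.9)²/6.9 + (23−16.1)²/16.1
   = 0.1354 + 0.0870 + 3.6224 + 16.2881 + 5.0087 + 0.2348 + 5.6348 + 0.1754 + 2.9571
Sum = 34.144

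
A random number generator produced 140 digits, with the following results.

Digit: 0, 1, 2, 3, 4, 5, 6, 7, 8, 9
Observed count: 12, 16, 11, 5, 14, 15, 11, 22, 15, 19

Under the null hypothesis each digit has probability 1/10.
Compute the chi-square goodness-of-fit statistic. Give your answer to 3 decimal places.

14.143

Under H₀ each category has probability 1/10, so each expected count is 140/10 = 14.
0: (12 − 14)²/14 = 4/14 = 0.2857
1: (16 − 14)²/14 = 4/14 = 0.2857
2: (11 − 14)²/14 = 9/14 = 0.6429
3: (5 − 14)²/14 = 81/14 = 5.7857
4: (14 − 14)²/14 = 0/14 = 0.0000
5: (15 − 14)²/14 = 1/14 = 0.0714
6: (11 − 14)²/14 = 9/14 = 0.6429
7: (22 − 14)²/14 = 64/14 = 4.5714
8: (15 − 14)²/14 = 1/14 = 0.0714
9: (19 − 14)²/14 = 25/14 = 1.7857
Sum = 14.143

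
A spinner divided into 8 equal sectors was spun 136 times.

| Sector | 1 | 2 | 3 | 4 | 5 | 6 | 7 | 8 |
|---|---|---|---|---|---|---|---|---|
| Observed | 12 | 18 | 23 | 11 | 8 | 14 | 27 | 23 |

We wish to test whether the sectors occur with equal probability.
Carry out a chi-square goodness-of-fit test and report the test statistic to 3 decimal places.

Expected count for each of the 8 categories: 136/8 = 17.
χ² = (12−17)²/17 + (18−17)²/17 + (23−17)²/17 + (11−17)²/17 + (8−17)²/17 + (14−17)²/17 + (27−17)²/17 + (23−17)²/17
   = 1.4706 + 0.0588 + 2.1176 + 2.1176 + 4.7647 + 0.5294 + 5.8824 + 2.1176
Sum = 19.059

19.059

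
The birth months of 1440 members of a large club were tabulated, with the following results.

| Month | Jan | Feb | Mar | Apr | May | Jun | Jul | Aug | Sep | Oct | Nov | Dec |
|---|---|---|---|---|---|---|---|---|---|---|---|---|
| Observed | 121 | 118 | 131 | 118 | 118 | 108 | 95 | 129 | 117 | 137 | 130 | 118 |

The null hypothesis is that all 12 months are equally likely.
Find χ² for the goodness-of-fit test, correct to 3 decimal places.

11.550

Under H₀ each category has probability 1/12, so each expected count is 1440/12 = 120.
cat         O        E   (O−E)²/E
Jan       121      120     0.0083
Feb       118      120     0.0333
Mar       131      120     1.0083
Apr       118      120     0.0333
May       118      120     0.0333
Jun       108      120     1.2000
Jul        95      120     5.2083
Aug       129      120     0.6750
Sep       117      120     0.0750
Oct       137      120     2.4083
Nov       130      120     0.8333
Dec       118      120     0.0333
Sum = 11.550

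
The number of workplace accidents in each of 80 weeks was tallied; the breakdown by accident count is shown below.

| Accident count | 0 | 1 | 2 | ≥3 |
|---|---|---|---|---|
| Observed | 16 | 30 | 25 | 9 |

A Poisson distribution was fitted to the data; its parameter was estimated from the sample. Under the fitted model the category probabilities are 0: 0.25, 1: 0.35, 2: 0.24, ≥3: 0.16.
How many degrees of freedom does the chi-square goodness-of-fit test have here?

2

There are k = 4 categories and 1 parameter estimated from the data, so df = 4 − 1 − 1 = 2.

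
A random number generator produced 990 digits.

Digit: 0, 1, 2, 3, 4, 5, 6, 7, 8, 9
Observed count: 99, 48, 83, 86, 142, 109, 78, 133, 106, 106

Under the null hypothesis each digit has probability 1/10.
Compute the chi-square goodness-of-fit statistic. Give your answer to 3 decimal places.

67.374

Expected count for each of the 10 categories: 990/10 = 99.
χ² = (99−99)²/99 + (48−99)²/99 + (83−99)²/99 + (86−99)²/99 + (142−99)²/99 + (109−99)²/99 + (78−99)²/99 + (133−99)²/99 + (106−99)²/99 + (106−99)²/99
   = 0.0000 + 26.2727 + 2.5859 + 1.7071 + 18.6768 + 1.0101 + 4.4545 + 11.6768 + 0.4949 + 0.4949
Sum = 67.374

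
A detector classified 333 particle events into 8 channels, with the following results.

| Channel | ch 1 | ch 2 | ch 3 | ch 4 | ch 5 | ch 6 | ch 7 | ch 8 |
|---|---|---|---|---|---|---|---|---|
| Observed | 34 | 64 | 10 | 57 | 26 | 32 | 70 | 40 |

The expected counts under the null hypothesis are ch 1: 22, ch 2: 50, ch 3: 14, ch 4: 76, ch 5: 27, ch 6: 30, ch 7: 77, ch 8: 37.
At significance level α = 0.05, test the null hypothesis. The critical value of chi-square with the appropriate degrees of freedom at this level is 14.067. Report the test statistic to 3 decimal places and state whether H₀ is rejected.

ch 1: (34 − 22)²/22 = 144/22 = 6.5455
ch 2: (64 − 50)²/50 = 196/50 = 3.9200
ch 3: (10 − 14)²/14 = 16/14 = 1.1429
ch 4: (57 − 76)²/76 = 361/76 = 4.7500
ch 5: (26 − 27)²/27 = 1/27 = 0.0370
ch 6: (32 − 30)²/30 = 4/30 = 0.1333
ch 7: (70 − 77)²/77 = 49/77 = 0.6364
ch 8: (40 − 37)²/37 = 9/37 = 0.2432
Sum = 17.408
df = 7. Since 17.408 > 14.067, we reject H₀.

17.408; reject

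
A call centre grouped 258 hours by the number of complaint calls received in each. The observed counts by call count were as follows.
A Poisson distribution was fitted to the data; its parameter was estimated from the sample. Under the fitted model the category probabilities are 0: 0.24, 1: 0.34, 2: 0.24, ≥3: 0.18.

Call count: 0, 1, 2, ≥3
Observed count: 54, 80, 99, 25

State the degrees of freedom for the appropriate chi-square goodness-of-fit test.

There are k = 4 categories and 1 parameter estimated from the data, so df = 4 − 1 − 1 = 2.

2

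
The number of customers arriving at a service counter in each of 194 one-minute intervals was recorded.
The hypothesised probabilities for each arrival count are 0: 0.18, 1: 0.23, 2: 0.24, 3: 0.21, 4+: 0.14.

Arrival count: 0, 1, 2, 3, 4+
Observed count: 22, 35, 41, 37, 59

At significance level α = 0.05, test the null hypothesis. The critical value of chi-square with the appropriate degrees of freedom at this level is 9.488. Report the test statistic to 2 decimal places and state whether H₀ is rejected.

45.19; reject

Expected counts E_i = n·p_i: 194×0.18 = 34.92, 194×0.23 = 44.62, 194×0.24 = 46.56, 194×0.21 = 40.74, 194×0.14 = 27.16.
cat         O        E   (O−E)²/E
0          22    34.92      4.780
1          35    44.62      2.074
2          41    46.56      0.664
3          37    40.74      0.343
4+         59    27.16     37.326
Sum = 45.19
df = 4. Since 45.19 > 9.488, we reject H₀.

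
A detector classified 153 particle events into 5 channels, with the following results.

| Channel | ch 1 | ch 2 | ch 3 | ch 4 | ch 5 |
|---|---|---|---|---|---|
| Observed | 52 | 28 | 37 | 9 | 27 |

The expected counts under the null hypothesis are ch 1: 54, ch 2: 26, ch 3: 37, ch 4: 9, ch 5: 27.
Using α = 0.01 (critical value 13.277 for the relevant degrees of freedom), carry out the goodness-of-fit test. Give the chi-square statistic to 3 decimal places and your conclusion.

0.228; do not reject

cat         O        E   (O−E)²/E
ch 1       52       54     0.0741
ch 2       28       26     0.1538
ch 3       37       37     0.0000
ch 4        9        9     0.0000
ch 5       27       27     0.0000
Sum = 0.228
df = 4. Since 0.228 < 13.277, we do not reject H₀.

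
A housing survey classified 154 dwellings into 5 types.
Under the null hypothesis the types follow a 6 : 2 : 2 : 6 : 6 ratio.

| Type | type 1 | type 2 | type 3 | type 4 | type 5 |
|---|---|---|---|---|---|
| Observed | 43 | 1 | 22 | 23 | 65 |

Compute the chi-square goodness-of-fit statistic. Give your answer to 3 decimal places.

Ratio total = 22. Expected counts: 154×6/22 = 42, 154×2/22 = 14, 154×2/22 = 14, 154×6/22 = 42, 154×6/22 = 42.
χ² = (43−42)²/42 + (1−14)²/14 + (22−14)²/14 + (23−42)²/42 + (65−42)²/42
   = 0.0238 + 12.0714 + 4.5714 + 8.5952 + 12.5952
Sum = 37.857

37.857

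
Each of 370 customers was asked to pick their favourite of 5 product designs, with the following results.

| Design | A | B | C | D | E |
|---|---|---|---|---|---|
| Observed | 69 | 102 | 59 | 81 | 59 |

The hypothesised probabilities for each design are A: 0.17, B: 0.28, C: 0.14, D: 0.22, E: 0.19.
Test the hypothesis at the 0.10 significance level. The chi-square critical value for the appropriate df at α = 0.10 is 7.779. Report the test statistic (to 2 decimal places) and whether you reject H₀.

3.44; do not reject

Expected counts E_i = n·p_i: 370×0.17 = 62.9, 370×0.28 = 103.6, 370×0.14 = 51.8, 370×0.22 = 81.4, 370×0.19 = 70.3.
χ² = (69−62.9)²/62.9 + (102−103.6)²/103.6 + (59−51.8)²/51.8 + (81−81.4)²/81.4 + (59−70.3)²/70.3
   = 0.592 + 0.025 + 1.001 + 0.002 + 1.816
Sum = 3.44
df = 4. Since 3.44 < 7.779, we do not reject H₀.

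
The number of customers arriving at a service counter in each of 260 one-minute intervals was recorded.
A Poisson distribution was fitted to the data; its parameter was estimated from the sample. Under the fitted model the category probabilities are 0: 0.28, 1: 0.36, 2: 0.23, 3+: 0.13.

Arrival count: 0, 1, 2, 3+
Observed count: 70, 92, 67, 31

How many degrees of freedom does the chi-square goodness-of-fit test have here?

There are k = 4 categories and 1 parameter estimated from the data, so df = 4 − 1 − 1 = 2.

2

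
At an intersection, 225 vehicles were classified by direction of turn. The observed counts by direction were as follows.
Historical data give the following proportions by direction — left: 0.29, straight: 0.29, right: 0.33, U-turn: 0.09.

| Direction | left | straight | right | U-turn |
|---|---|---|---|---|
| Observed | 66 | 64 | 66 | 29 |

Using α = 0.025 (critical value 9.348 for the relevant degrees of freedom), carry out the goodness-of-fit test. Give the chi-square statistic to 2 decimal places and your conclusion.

4.73; do not reject

Expected counts E_i = n·p_i: 225×0.29 = 65.25, 225×0.29 = 65.25, 225×0.33 = 74.25, 225×0.09 = 20.25.
cat           O        E   (O−E)²/E
left         66    65.25      0.009
straight     64    65.25      0.024
right        66    74.25      0.917
U-turn       29    20.25      3.781
Sum = 4.73
df = 3. Since 4.73 < 9.348, we do not reject H₀.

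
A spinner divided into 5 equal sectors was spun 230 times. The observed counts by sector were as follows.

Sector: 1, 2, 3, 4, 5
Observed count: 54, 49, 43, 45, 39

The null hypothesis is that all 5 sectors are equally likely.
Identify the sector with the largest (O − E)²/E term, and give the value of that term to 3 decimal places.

Expected count for each of the 5 categories: 230/5 = 46.
1: (54 − 46)²/46 = 64/46 = 1.3913
2: (49 − 46)²/46 = 9/46 = 0.1957
3: (43 − 46)²/46 = 9/46 = 0.1957
4: (45 − 46)²/46 = 1/46 = 0.0217
5: (39 − 46)²/46 = 49/46 = 1.0652
The largest term is for 1: 1.391.

1, 1.391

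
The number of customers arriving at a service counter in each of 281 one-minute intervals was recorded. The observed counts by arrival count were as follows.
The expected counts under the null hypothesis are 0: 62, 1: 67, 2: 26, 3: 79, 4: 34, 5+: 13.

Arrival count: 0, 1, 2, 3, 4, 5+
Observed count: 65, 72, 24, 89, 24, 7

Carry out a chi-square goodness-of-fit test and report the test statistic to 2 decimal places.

7.65

0: (65 − 62)²/62 = 9/62 = 0.145
1: (72 − 67)²/67 = 25/67 = 0.373
2: (24 − 26)²/26 = 4/26 = 0.154
3: (89 − 79)²/79 = 100/79 = 1.266
4: (24 − 34)²/34 = 100/34 = 2.941
5+: (7 − 13)²/13 = 36/13 = 2.769
Sum = 7.65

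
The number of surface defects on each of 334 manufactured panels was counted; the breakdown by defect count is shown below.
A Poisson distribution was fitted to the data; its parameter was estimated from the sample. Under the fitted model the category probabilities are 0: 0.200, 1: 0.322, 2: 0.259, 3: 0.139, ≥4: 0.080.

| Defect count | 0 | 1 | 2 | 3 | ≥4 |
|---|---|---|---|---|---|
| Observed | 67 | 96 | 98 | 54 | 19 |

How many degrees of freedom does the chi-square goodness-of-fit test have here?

3

There are k = 5 categories and 1 parameter estimated from the data, so df = 5 − 1 − 1 = 3.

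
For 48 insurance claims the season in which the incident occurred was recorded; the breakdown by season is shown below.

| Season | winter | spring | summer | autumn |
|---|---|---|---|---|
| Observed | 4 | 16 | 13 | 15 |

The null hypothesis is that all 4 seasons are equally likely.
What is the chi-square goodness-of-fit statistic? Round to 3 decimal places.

7.500

Under H₀ each category has probability 1/4, so each expected count is 48/4 = 12.
χ² = (4−12)²/12 + (16−12)²/12 + (13−12)²/12 + (15−12)²/12
   = 5.3333 + 1.3333 + 0.0833 + 0.7500
Sum = 7.500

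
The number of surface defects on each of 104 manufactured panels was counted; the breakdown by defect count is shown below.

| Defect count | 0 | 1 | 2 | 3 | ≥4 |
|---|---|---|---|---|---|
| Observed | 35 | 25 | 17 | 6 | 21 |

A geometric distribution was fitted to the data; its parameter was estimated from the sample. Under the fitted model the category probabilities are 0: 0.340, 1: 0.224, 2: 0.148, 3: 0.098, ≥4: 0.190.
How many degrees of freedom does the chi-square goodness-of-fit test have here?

3

There are k = 5 categories and 1 parameter estimated from the data, so df = 5 − 1 − 1 = 3.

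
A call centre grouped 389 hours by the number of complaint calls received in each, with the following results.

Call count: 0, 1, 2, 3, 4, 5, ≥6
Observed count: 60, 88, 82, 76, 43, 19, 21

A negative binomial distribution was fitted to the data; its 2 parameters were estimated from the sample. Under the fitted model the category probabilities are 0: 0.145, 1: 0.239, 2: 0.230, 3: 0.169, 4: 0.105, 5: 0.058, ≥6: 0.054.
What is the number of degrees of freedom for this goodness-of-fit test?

There are k = 7 categories and 2 parameters estimated from the data, so df = 7 − 1 − 2 = 4.

4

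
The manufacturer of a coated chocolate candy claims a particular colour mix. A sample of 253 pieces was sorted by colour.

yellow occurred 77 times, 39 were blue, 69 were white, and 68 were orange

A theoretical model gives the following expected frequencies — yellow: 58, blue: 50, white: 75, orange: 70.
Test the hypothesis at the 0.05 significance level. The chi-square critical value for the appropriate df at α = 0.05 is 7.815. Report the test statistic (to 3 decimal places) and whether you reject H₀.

9.181; reject

cat         O        E   (O−E)²/E
yellow     77       58     6.2241
blue       39       50     2.4200
white      69       75     0.4800
orange     68       70     0.0571
Sum = 9.181
df = 3. Since 9.181 > 7.815, we reject H₀.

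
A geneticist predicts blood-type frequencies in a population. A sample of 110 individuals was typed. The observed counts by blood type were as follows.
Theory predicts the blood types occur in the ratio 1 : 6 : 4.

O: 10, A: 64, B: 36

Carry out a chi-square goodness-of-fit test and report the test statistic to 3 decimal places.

0.667

Ratio total = 11. Expected counts: 110×1/11 = 10, 110×6/11 = 60, 110×4/11 = 40.
cat         O        E   (O−E)²/E
O          10       10     0.0000
A          64       60     0.2667
B          36       40     0.4000
Sum = 0.667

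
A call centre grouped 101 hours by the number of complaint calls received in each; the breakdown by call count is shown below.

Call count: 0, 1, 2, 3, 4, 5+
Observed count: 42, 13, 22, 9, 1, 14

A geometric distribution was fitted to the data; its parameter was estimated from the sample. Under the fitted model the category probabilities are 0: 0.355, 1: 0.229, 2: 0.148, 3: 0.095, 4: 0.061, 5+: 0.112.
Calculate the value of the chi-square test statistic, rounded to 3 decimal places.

Expected counts E_i = n·p_i: 101×0.355 = 35.855, 101×0.229 = 23.129, 101×0.148 = 14.948, 101×0.095 = 9.595, 101×0.061 = 6.161, 101×0.112 = 11.312.
0: (42 − 35.855)²/35.855 = 37.761025/35.855 = 1.0532
1: (13 − 23.129)²/23.129 = 102.596641/23.129 = 4.4358
2: (22 − 14.948)²/14.948 = 49.730704/14.948 = 3.3269
3: (9 − 9.595)²/9.595 = 0.354025/9.595 = 0.0369
4: (1 − 6.161)²/6.161 = 26.635921/6.161 = 4.3233
5+: (14 − 11.312)²/11.312 = 7.225344/11.312 = 0.6387
Sum = 13.815

13.815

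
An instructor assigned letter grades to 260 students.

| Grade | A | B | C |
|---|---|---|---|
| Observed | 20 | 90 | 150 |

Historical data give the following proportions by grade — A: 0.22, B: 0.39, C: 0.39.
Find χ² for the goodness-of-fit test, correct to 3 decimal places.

Expected counts E_i = n·p_i: 260×0.22 = 57.2, 260×0.39 = 101.4, 260×0.39 = 101.4.
A: (20 − 57.2)²/57.2 = 1383.84/57.2 = 24.1930
B: (90 − 101.4)²/101.4 = 129.96/101.4 = 1.2817
C: (150 − 101.4)²/101.4 = 2361.96/101.4 = 23.2935
Sum = 48.768

48.768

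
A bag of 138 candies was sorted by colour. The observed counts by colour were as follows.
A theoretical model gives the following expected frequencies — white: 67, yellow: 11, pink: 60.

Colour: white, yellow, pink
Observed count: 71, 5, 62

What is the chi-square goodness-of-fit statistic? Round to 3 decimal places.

χ² = (71−67)²/67 + (5−11)²/11 + (62−60)²/60
   = 0.2388 + 3.2727 + 0.0667
Sum = 3.578

3.578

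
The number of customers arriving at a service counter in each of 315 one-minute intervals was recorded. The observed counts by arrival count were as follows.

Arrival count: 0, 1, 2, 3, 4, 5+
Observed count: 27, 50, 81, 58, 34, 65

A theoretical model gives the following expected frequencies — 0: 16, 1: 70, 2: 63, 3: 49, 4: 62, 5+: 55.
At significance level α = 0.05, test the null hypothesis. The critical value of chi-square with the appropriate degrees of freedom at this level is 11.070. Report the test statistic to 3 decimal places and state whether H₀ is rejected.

cat         O        E   (O−E)²/E
0          27       16     7.5625
1          50       70     5.7143
2          81       63     5.1429
3          58       49     1.6531
4          34       62    12.6452
5+         65       55     1.8182
Sum = 34.536
df = 5. Since 34.536 > 11.070, we reject H₀.

34.536; reject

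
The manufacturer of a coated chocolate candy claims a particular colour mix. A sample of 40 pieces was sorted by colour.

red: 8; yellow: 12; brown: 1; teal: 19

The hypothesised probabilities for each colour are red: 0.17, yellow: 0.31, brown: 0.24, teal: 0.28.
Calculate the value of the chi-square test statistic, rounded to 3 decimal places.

Expected counts E_i = n·p_i: 40×0.17 = 6.8, 40×0.31 = 12.4, 40×0.24 = 9.6, 40×0.28 = 11.2.
χ² = (8−6.8)²/6.8 + (12−12.4)²/12.4 + (1−9.6)²/9.6 + (19−11.2)²/11.2
   = 0.2118 + 0.0129 + 7.7042 + 5.4321
Sum = 13.361

13.361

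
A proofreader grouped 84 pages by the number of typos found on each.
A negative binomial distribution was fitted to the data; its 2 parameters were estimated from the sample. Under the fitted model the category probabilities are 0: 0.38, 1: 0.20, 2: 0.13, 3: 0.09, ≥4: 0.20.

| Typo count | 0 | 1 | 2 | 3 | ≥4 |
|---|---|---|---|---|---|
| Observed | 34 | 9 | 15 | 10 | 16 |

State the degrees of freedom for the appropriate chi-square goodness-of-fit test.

2

There are k = 5 categories and 2 parameters estimated from the data, so df = 5 − 1 − 2 = 2.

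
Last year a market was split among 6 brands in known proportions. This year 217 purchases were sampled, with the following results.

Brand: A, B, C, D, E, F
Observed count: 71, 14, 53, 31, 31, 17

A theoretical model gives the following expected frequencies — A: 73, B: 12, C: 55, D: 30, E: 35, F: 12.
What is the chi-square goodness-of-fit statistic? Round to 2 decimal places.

A: (71 − 73)²/73 = 4/73 = 0.055
B: (14 − 12)²/12 = 4/12 = 0.333
C: (53 − 55)²/55 = 4/55 = 0.073
D: (31 − 30)²/30 = 1/30 = 0.033
E: (31 − 35)²/35 = 16/35 = 0.457
F: (17 − 12)²/12 = 25/12 = 2.083
Sum = 3.03

3.03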